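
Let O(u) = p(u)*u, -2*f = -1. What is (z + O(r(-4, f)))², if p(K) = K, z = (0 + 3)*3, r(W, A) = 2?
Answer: 169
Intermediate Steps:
f = ½ (f = -½*(-1) = ½ ≈ 0.50000)
z = 9 (z = 3*3 = 9)
O(u) = u² (O(u) = u*u = u²)
(z + O(r(-4, f)))² = (9 + 2²)² = (9 + 4)² = 13² = 169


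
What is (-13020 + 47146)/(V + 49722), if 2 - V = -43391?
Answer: 34126/93115 ≈ 0.36649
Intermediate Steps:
V = 43393 (V = 2 - 1*(-43391) = 2 + 43391 = 43393)
(-13020 + 47146)/(V + 49722) = (-13020 + 47146)/(43393 + 49722) = 34126/93115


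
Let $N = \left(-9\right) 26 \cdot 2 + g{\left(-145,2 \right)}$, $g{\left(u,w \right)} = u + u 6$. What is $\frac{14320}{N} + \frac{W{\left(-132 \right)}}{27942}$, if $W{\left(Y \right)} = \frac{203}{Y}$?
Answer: $- \frac{52817387129}{5469814152} \approx -9.6562$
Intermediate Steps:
$g{\left(u,w \right)} = 7 u$ ($g{\left(u,w \right)} = u + 6 u = 7 u$)
$N = -1483$ ($N = \left(-9\right) 26 \cdot 2 + 7 \left(-145\right) = \left(-234\right) 2 - 1015 = -468 - 1015 = -1483$)
$\frac{14320}{N} + \frac{W{\left(-132 \right)}}{27942} = \frac{14320}{-1483} + \frac{203 \frac{1}{-132}}{27942} = 14320 \left(- \frac{1}{1483}\right) + 203 \left(- \frac{1}{132}\right) \frac{1}{27942} = - \frac{14320}{1483} - \frac{203}{3688344} = - \frac{52817387129}{5469814152}$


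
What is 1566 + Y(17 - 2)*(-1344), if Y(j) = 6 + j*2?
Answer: -46818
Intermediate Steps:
Y(j) = 6 + 2*j
1566 + Y(17 - 2)*(-1344) = 1566 + (6 + 2*(17 - 2))*(-1344) = 1566 + (6 + 2*15)*(-1344) = 1566 + (6 + 30)*(-1344) = 1566 + 36*(-1344) = 1566 - 48384 = -46818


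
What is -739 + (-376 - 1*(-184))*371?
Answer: -71971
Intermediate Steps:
-739 + (-376 - 1*(-184))*371 = -739 + (-376 + 184)*371 = -739 - 192*371 = -739 - 71232 = -71971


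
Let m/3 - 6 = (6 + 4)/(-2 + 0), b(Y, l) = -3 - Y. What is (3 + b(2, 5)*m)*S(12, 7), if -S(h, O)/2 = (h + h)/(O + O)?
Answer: 288/7 ≈ 41.143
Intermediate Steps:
S(h, O) = -2*h/O (S(h, O) = -2*(h + h)/(O + O) = -2*2*h/(2*O) = -2*2*h*1/(2*O) = -2*h/O)
m = 3 (m = 18 + 3*((6 + 4)/(-2 + 0)) = 18 + 3*(10/(-2)) = 18 + 3*(10*(-½)) = 18 + 3*(-5) = 18 - 15 = 3)
(3 + b(2, 5)*m)*S(12, 7) = (3 + (-3 - 1*2)*3)*(-2*12/7) = (3 + (-3 - 2)*3)*(-2*12*⅐) = (3 - 5*3)*(-24/7) = (3 - 15)*(-24/7) = -12*(-24/7) = 288/7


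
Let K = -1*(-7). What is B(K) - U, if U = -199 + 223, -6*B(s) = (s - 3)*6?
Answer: -28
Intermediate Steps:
K = 7
B(s) = 3 - s (B(s) = -(s - 3)*6/6 = -(-3 + s)*6/6 = -(-18 + 6*s)/6 = 3 - s)
U = 24
B(K) - U = (3 - 1*7) - 1*24 = (3 - 7) - 24 = -4 - 24 = -28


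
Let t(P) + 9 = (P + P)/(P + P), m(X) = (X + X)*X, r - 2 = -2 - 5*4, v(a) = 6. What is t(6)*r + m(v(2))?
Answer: 232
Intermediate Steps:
r = -20 (r = 2 + (-2 - 5*4) = 2 + (-2 - 20) = 2 - 22 = -20)
m(X) = 2*X**2 (m(X) = (2*X)*X = 2*X**2)
t(P) = -8 (t(P) = -9 + (P + P)/(P + P) = -9 + (2*P)/((2*P)) = -9 + (2*P)*(1/(2*P)) = -9 + 1 = -8)
t(6)*r + m(v(2)) = -8*(-20) + 2*6**2 = 160 + 2*36 = 160 + 72 = 232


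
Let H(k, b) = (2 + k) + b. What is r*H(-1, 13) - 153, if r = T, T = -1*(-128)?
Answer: 1639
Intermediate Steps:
T = 128
H(k, b) = 2 + b + k
r = 128
r*H(-1, 13) - 153 = 128*(2 + 13 - 1) - 153 = 128*14 - 153 = 1792 - 153 = 1639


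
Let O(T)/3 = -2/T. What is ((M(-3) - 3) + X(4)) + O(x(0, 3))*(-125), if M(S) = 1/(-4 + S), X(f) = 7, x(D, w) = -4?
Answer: -2571/14 ≈ -183.64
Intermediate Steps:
O(T) = -6/T (O(T) = 3*(-2/T) = -6/T)
((M(-3) - 3) + X(4)) + O(x(0, 3))*(-125) = ((1/(-4 - 3) - 3) + 7) - 6/(-4)*(-125) = ((1/(-7) - 3) + 7) - 6*(-¼)*(-125) = ((-⅐ - 3) + 7) + (3/2)*(-125) = (-22/7 + 7) - 375/2 = 27/7 - 375/2 = -2571/14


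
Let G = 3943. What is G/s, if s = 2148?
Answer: 3943/2148 ≈ 1.8357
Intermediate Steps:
G/s = 3943/2148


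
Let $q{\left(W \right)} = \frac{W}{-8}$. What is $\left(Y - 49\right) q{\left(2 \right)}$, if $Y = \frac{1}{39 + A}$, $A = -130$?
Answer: $\frac{1115}{91} \approx 12.253$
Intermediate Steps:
$q{\left(W \right)} = - \frac{W}{8}$ ($q{\left(W \right)} = W \left(- \frac{1}{8}\right) = - \frac{W}{8}$)
$Y = - \frac{1}{91}$ ($Y = \frac{1}{39 - 130} = \frac{1}{-91} = - \frac{1}{91} \approx -0.010989$)
$\left(Y - 49\right) q{\left(2 \right)} = \left(- \frac{1}{91} - 49\right) \left(\left(- \frac{1}{8}\right) 2\right) = \left(- \frac{4460}{91}\right) \left(- \frac{1}{4}\right) = \frac{1115}{91}$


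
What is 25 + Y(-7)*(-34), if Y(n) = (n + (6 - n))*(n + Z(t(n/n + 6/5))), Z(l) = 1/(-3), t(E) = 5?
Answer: 1521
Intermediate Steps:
Z(l) = -⅓
Y(n) = -2 + 6*n (Y(n) = (n + (6 - n))*(n - ⅓) = 6*(-⅓ + n) = -2 + 6*n)
25 + Y(-7)*(-34) = 25 + (-2 + 6*(-7))*(-34) = 25 + (-2 - 42)*(-34) = 25 - 44*(-34) = 25 + 1496 = 1521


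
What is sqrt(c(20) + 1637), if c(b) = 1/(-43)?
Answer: sqrt(3026770)/43 ≈ 40.460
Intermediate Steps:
c(b) = -1/43
sqrt(c(20) + 1637) = sqrt(-1/43 + 1637) = sqrt(70390/43) = sqrt(3026770)/43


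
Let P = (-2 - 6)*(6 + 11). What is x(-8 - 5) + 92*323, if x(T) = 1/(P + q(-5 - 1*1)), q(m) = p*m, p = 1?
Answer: 4219671/142 ≈ 29716.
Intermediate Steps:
q(m) = m (q(m) = 1*m = m)
P = -136 (P = -8*17 = -136)
x(T) = -1/142 (x(T) = 1/(-136 + (-5 - 1*1)) = 1/(-136 + (-5 - 1)) = 1/(-136 - 6) = 1/(-142) = -1/142)
x(-8 - 5) + 92*323 = -1/142 + 92*323 = -1/142 + 29716 = 4219671/142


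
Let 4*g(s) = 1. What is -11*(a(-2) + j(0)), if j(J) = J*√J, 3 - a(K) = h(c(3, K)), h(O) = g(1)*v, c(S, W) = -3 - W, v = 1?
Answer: -121/4 ≈ -30.250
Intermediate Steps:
g(s) = ¼ (g(s) = (¼)*1 = ¼)
h(O) = ¼ (h(O) = (¼)*1 = ¼)
a(K) = 11/4 (a(K) = 3 - 1*¼ = 3 - ¼ = 11/4)
j(J) = J^(3/2)
-11*(a(-2) + j(0)) = -11*(11/4 + 0^(3/2)) = -11*(11/4 + 0) = -11*11/4 = -121/4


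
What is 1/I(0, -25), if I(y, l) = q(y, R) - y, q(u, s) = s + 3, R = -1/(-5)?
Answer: 5/16 ≈ 0.31250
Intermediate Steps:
R = ⅕ (R = -1*(-⅕) = ⅕ ≈ 0.20000)
q(u, s) = 3 + s
I(y, l) = 16/5 - y (I(y, l) = (3 + ⅕) - y = 16/5 - y)
1/I(0, -25) = 1/(16/5 - 1*0) = 1/(16/5 + 0) = 1/(16/5) = 5/16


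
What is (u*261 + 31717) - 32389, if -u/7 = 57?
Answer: -104811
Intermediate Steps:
u = -399 (u = -7*57 = -399)
(u*261 + 31717) - 32389 = (-399*261 + 31717) - 32389 = (-104139 + 31717) - 32389 = -72422 - 32389 = -104811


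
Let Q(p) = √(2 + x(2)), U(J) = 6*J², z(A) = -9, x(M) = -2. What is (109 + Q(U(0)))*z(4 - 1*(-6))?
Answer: -981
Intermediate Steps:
Q(p) = 0 (Q(p) = √(2 - 2) = √0 = 0)
(109 + Q(U(0)))*z(4 - 1*(-6)) = (109 + 0)*(-9) = 109*(-9) = -981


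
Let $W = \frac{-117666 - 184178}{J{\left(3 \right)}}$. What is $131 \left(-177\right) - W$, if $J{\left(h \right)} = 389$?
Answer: $- \frac{8717899}{389} \approx -22411.0$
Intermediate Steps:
$W = - \frac{301844}{389}$ ($W = \frac{-117666 - 184178}{389} = \left(-301844\right) \frac{1}{389} = - \frac{301844}{389} \approx -775.95$)
$131 \left(-177\right) - W = 131 \left(-177\right) - - \frac{301844}{389} = -23187 + \frac{301844}{389} = - \frac{8717899}{389}$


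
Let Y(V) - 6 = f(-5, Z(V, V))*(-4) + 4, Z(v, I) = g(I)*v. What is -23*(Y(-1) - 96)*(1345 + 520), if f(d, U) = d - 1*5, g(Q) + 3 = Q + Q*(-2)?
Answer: 1973170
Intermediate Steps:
g(Q) = -3 - Q (g(Q) = -3 + (Q + Q*(-2)) = -3 + (Q - 2*Q) = -3 - Q)
Z(v, I) = v*(-3 - I) (Z(v, I) = (-3 - I)*v = v*(-3 - I))
f(d, U) = -5 + d (f(d, U) = d - 5 = -5 + d)
Y(V) = 50 (Y(V) = 6 + ((-5 - 5)*(-4) + 4) = 6 + (-10*(-4) + 4) = 6 + (40 + 4) = 6 + 44 = 50)
-23*(Y(-1) - 96)*(1345 + 520) = -23*(50 - 96)*(1345 + 520) = -(-1058)*1865 = -23*(-85790) = 1973170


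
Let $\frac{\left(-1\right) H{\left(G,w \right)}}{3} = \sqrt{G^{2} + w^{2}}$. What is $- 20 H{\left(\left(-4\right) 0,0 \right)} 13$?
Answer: $0$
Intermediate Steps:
$H{\left(G,w \right)} = - 3 \sqrt{G^{2} + w^{2}}$
$- 20 H{\left(\left(-4\right) 0,0 \right)} 13 = - 20 \left(- 3 \sqrt{\left(\left(-4\right) 0\right)^{2} + 0^{2}}\right) 13 = - 20 \left(- 3 \sqrt{0^{2} + 0}\right) 13 = - 20 \left(- 3 \sqrt{0 + 0}\right) 13 = - 20 \left(- 3 \sqrt{0}\right) 13 = - 20 \left(\left(-3\right) 0\right) 13 = \left(-20\right) 0 \cdot 13 = 0 \cdot 13 = 0$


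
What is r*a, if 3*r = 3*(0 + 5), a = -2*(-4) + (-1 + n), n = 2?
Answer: 45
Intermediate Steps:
a = 9 (a = -2*(-4) + (-1 + 2) = 8 + 1 = 9)
r = 5 (r = (3*(0 + 5))/3 = (3*5)/3 = (⅓)*15 = 5)
r*a = 5*9 = 45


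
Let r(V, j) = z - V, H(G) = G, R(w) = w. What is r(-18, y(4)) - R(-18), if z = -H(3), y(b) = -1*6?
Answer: 33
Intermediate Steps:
y(b) = -6
z = -3 (z = -1*3 = -3)
r(V, j) = -3 - V
r(-18, y(4)) - R(-18) = (-3 - 1*(-18)) - 1*(-18) = (-3 + 18) + 18 = 15 + 18 = 33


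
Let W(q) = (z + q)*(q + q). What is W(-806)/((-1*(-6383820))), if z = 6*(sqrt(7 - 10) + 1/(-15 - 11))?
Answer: 324911/1595955 - 806*I*sqrt(3)/531985 ≈ 0.20358 - 0.0026242*I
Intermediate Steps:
z = -3/13 + 6*I*sqrt(3) (z = 6*(sqrt(-3) + 1/(-26)) = 6*(I*sqrt(3) - 1/26) = 6*(-1/26 + I*sqrt(3)) = -3/13 + 6*I*sqrt(3) ≈ -0.23077 + 10.392*I)
W(q) = 2*q*(-3/13 + q + 6*I*sqrt(3)) (W(q) = ((-3/13 + 6*I*sqrt(3)) + q)*(q + q) = (-3/13 + q + 6*I*sqrt(3))*(2*q) = 2*q*(-3/13 + q + 6*I*sqrt(3)))
W(-806)/((-1*(-6383820))) = ((2/13)*(-806)*(-3 + 13*(-806) + 78*I*sqrt(3)))/((-1*(-6383820))) = ((2/13)*(-806)*(-3 - 10478 + 78*I*sqrt(3)))/6383820 = ((2/13)*(-806)*(-10481 + 78*I*sqrt(3)))*(1/6383820) = (1299644 - 9672*I*sqrt(3))*(1/6383820) = 324911/1595955 - 806*I*sqrt(3)/531985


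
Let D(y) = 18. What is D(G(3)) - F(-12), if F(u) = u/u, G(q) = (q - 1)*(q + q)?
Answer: 17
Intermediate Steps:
G(q) = 2*q*(-1 + q) (G(q) = (-1 + q)*(2*q) = 2*q*(-1 + q))
F(u) = 1
D(G(3)) - F(-12) = 18 - 1*1 = 18 - 1 = 17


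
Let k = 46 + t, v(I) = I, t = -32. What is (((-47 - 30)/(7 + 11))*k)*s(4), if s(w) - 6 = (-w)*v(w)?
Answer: 5390/9 ≈ 598.89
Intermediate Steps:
s(w) = 6 - w² (s(w) = 6 + (-w)*w = 6 - w²)
k = 14 (k = 46 - 32 = 14)
(((-47 - 30)/(7 + 11))*k)*s(4) = (((-47 - 30)/(7 + 11))*14)*(6 - 1*4²) = (-77/18*14)*(6 - 1*16) = (-77*1/18*14)*(6 - 16) = -77/18*14*(-10) = -539/9*(-10) = 5390/9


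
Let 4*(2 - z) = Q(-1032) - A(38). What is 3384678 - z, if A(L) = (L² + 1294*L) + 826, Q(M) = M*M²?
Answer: -542808753/2 ≈ -2.7140e+8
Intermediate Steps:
Q(M) = M³
A(L) = 826 + L² + 1294*L
z = 549578109/2 (z = 2 - ((-1032)³ - (826 + 38² + 1294*38))/4 = 2 - (-1099104768 - (826 + 1444 + 49172))/4 = 2 - (-1099104768 - 1*51442)/4 = 2 - (-1099104768 - 51442)/4 = 2 - ¼*(-1099156210) = 2 + 549578105/2 = 549578109/2 ≈ 2.7479e+8)
3384678 - z = 3384678 - 1*549578109/2 = 3384678 - 549578109/2 = -542808753/2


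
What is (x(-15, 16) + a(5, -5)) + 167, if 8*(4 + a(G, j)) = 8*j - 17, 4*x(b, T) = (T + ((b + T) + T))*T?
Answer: 2303/8 ≈ 287.88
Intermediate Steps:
x(b, T) = T*(b + 3*T)/4 (x(b, T) = ((T + ((b + T) + T))*T)/4 = ((T + ((T + b) + T))*T)/4 = ((T + (b + 2*T))*T)/4 = ((b + 3*T)*T)/4 = (T*(b + 3*T))/4 = T*(b + 3*T)/4)
a(G, j) = -49/8 + j (a(G, j) = -4 + (8*j - 17)/8 = -4 + (-17 + 8*j)/8 = -4 + (-17/8 + j) = -49/8 + j)
(x(-15, 16) + a(5, -5)) + 167 = ((1/4)*16*(-15 + 3*16) + (-49/8 - 5)) + 167 = ((1/4)*16*(-15 + 48) - 89/8) + 167 = ((1/4)*16*33 - 89/8) + 167 = (132 - 89/8) + 167 = 967/8 + 167 = 2303/8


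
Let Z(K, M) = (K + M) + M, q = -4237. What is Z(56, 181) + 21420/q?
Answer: 1749646/4237 ≈ 412.94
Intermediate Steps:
Z(K, M) = K + 2*M
Z(56, 181) + 21420/q = (56 + 2*181) + 21420/(-4237) = (56 + 362) + 21420*(-1/4237) = 418 - 21420/4237 = 1749646/4237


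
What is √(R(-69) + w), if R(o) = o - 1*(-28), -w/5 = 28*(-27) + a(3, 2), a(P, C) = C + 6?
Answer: 3*√411 ≈ 60.819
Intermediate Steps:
a(P, C) = 6 + C
w = 3740 (w = -5*(28*(-27) + (6 + 2)) = -5*(-756 + 8) = -5*(-748) = 3740)
R(o) = 28 + o (R(o) = o + 28 = 28 + o)
√(R(-69) + w) = √((28 - 69) + 3740) = √(-41 + 3740) = √3699 = 3*√411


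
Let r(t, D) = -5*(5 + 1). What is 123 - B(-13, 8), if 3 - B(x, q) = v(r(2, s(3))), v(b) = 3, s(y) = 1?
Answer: 123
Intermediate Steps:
r(t, D) = -30 (r(t, D) = -5*6 = -30)
B(x, q) = 0 (B(x, q) = 3 - 1*3 = 3 - 3 = 0)
123 - B(-13, 8) = 123 - 1*0 = 123 + 0 = 123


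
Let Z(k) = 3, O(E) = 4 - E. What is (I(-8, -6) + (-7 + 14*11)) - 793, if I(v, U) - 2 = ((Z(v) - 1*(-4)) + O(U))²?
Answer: -355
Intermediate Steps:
I(v, U) = 2 + (11 - U)² (I(v, U) = 2 + ((3 - 1*(-4)) + (4 - U))² = 2 + ((3 + 4) + (4 - U))² = 2 + (7 + (4 - U))² = 2 + (11 - U)²)
(I(-8, -6) + (-7 + 14*11)) - 793 = ((2 + (-11 - 6)²) + (-7 + 14*11)) - 793 = ((2 + (-17)²) + (-7 + 154)) - 793 = ((2 + 289) + 147) - 793 = (291 + 147) - 793 = 438 - 793 = -355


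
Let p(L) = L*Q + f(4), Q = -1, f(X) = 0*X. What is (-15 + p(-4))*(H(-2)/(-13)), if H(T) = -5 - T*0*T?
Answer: -55/13 ≈ -4.2308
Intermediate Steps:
f(X) = 0
H(T) = -5 (H(T) = -5 - 0*T = -5 - 1*0 = -5 + 0 = -5)
p(L) = -L (p(L) = L*(-1) + 0 = -L + 0 = -L)
(-15 + p(-4))*(H(-2)/(-13)) = (-15 - 1*(-4))*(-5/(-13)) = (-15 + 4)*(-5*(-1/13)) = -11*5/13 = -55/13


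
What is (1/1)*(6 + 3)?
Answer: 9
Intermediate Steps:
(1/1)*(6 + 3) = (1*1)*9 = 1*9 = 9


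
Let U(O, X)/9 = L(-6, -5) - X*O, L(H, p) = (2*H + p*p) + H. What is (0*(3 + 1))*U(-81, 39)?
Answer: 0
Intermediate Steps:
L(H, p) = p**2 + 3*H (L(H, p) = (2*H + p**2) + H = (p**2 + 2*H) + H = p**2 + 3*H)
U(O, X) = 63 - 9*O*X (U(O, X) = 9*(((-5)**2 + 3*(-6)) - X*O) = 9*((25 - 18) - O*X) = 9*(7 - O*X) = 63 - 9*O*X)
(0*(3 + 1))*U(-81, 39) = (0*(3 + 1))*(63 - 9*(-81)*39) = (0*4)*(63 + 28431) = 0*28494 = 0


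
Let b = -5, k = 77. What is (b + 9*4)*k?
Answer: 2387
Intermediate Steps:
(b + 9*4)*k = (-5 + 9*4)*77 = (-5 + 36)*77 = 31*77 = 2387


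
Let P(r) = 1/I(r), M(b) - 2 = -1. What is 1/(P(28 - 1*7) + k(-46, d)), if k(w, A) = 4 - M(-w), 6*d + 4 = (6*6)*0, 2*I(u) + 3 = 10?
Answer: 7/23 ≈ 0.30435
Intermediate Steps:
I(u) = 7/2 (I(u) = -3/2 + (½)*10 = -3/2 + 5 = 7/2)
M(b) = 1 (M(b) = 2 - 1 = 1)
d = -⅔ (d = -⅔ + ((6*6)*0)/6 = -⅔ + (36*0)/6 = -⅔ + (⅙)*0 = -⅔ + 0 = -⅔ ≈ -0.66667)
P(r) = 2/7 (P(r) = 1/(7/2) = 2/7)
k(w, A) = 3 (k(w, A) = 4 - 1*1 = 4 - 1 = 3)
1/(P(28 - 1*7) + k(-46, d)) = 1/(2/7 + 3) = 1/(23/7) = 7/23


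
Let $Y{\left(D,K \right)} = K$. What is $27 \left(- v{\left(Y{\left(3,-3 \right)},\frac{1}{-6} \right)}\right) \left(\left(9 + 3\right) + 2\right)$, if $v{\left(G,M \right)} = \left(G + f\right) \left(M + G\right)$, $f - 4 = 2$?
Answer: $3591$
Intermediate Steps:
$f = 6$ ($f = 4 + 2 = 6$)
$v{\left(G,M \right)} = \left(6 + G\right) \left(G + M\right)$ ($v{\left(G,M \right)} = \left(G + 6\right) \left(M + G\right) = \left(6 + G\right) \left(G + M\right)$)
$27 \left(- v{\left(Y{\left(3,-3 \right)},\frac{1}{-6} \right)}\right) \left(\left(9 + 3\right) + 2\right) = 27 \left(- (\left(-3\right)^{2} + 6 \left(-3\right) + \frac{6}{-6} - \frac{3}{-6})\right) \left(\left(9 + 3\right) + 2\right) = 27 \left(- (9 - 18 + 6 \left(- \frac{1}{6}\right) - - \frac{1}{2})\right) \left(12 + 2\right) = 27 \left(- (9 - 18 - 1 + \frac{1}{2})\right) 14 = 27 \left(\left(-1\right) \left(- \frac{19}{2}\right)\right) 14 = 27 \cdot \frac{19}{2} \cdot 14 = \frac{513}{2} \cdot 14 = 3591$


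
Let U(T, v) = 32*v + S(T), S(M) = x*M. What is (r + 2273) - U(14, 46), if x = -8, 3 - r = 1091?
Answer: -175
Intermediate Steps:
r = -1088 (r = 3 - 1*1091 = 3 - 1091 = -1088)
S(M) = -8*M
U(T, v) = -8*T + 32*v (U(T, v) = 32*v - 8*T = -8*T + 32*v)
(r + 2273) - U(14, 46) = (-1088 + 2273) - (-8*14 + 32*46) = 1185 - (-112 + 1472) = 1185 - 1*1360 = 1185 - 1360 = -175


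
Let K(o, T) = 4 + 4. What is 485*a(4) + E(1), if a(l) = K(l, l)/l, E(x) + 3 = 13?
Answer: 980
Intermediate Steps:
E(x) = 10 (E(x) = -3 + 13 = 10)
K(o, T) = 8
a(l) = 8/l
485*a(4) + E(1) = 485*(8/4) + 10 = 485*(8*(1/4)) + 10 = 485*2 + 10 = 970 + 10 = 980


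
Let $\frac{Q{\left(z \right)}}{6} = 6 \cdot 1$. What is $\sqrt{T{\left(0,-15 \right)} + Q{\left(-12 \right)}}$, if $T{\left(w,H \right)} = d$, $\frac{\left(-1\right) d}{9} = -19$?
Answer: $3 \sqrt{23} \approx 14.387$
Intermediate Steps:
$d = 171$ ($d = \left(-9\right) \left(-19\right) = 171$)
$T{\left(w,H \right)} = 171$
$Q{\left(z \right)} = 36$ ($Q{\left(z \right)} = 6 \cdot 6 \cdot 1 = 6 \cdot 6 = 36$)
$\sqrt{T{\left(0,-15 \right)} + Q{\left(-12 \right)}} = \sqrt{171 + 36} = \sqrt{207} = 3 \sqrt{23}$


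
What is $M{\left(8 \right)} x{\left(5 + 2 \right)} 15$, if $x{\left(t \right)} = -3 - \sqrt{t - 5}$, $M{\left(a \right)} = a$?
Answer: $-360 - 120 \sqrt{2} \approx -529.71$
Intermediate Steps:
$x{\left(t \right)} = -3 - \sqrt{-5 + t}$
$M{\left(8 \right)} x{\left(5 + 2 \right)} 15 = 8 \left(-3 - \sqrt{-5 + \left(5 + 2\right)}\right) 15 = 8 \left(-3 - \sqrt{-5 + 7}\right) 15 = 8 \left(-3 - \sqrt{2}\right) 15 = \left(-24 - 8 \sqrt{2}\right) 15 = -360 - 120 \sqrt{2}$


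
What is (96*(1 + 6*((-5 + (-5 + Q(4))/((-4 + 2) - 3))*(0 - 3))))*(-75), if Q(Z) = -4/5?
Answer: -504864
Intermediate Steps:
Q(Z) = -⅘ (Q(Z) = -4*⅕ = -⅘)
(96*(1 + 6*((-5 + (-5 + Q(4))/((-4 + 2) - 3))*(0 - 3))))*(-75) = (96*(1 + 6*((-5 + (-5 - ⅘)/((-4 + 2) - 3))*(0 - 3))))*(-75) = (96*(1 + 6*((-5 - 29/(5*(-2 - 3)))*(-3))))*(-75) = (96*(1 + 6*((-5 - 29/5/(-5))*(-3))))*(-75) = (96*(1 + 6*((-5 - 29/5*(-⅕))*(-3))))*(-75) = (96*(1 + 6*((-5 + 29/25)*(-3))))*(-75) = (96*(1 + 6*(-96/25*(-3))))*(-75) = (96*(1 + 6*(288/25)))*(-75) = (96*(1 + 1728/25))*(-75) = (96*(1753/25))*(-75) = (168288/25)*(-75) = -504864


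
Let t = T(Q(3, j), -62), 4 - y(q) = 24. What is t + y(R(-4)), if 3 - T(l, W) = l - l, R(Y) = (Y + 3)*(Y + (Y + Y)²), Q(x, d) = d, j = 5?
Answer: -17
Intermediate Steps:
R(Y) = (3 + Y)*(Y + 4*Y²) (R(Y) = (3 + Y)*(Y + (2*Y)²) = (3 + Y)*(Y + 4*Y²))
y(q) = -20 (y(q) = 4 - 1*24 = 4 - 24 = -20)
T(l, W) = 3 (T(l, W) = 3 - (l - l) = 3 - 1*0 = 3 + 0 = 3)
t = 3
t + y(R(-4)) = 3 - 20 = -17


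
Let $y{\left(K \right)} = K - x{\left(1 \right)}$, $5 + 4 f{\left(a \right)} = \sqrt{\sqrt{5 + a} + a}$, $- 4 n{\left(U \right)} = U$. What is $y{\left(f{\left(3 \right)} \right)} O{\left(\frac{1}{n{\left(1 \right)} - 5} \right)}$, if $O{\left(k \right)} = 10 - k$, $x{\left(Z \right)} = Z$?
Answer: $- \frac{321}{14} + \frac{107 \sqrt{3 + 2 \sqrt{2}}}{42} \approx -16.778$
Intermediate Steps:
$n{\left(U \right)} = - \frac{U}{4}$
$f{\left(a \right)} = - \frac{5}{4} + \frac{\sqrt{a + \sqrt{5 + a}}}{4}$ ($f{\left(a \right)} = - \frac{5}{4} + \frac{\sqrt{\sqrt{5 + a} + a}}{4} = - \frac{5}{4} + \frac{\sqrt{a + \sqrt{5 + a}}}{4}$)
$y{\left(K \right)} = -1 + K$ ($y{\left(K \right)} = K - 1 = -1 + K$)
$y{\left(f{\left(3 \right)} \right)} O{\left(\frac{1}{n{\left(1 \right)} - 5} \right)} = \left(-1 - \left(\frac{5}{4} - \frac{\sqrt{3 + \sqrt{5 + 3}}}{4}\right)\right) \left(10 - \frac{1}{\left(- \frac{1}{4}\right) 1 - 5}\right) = \left(-1 - \left(\frac{5}{4} - \frac{\sqrt{3 + \sqrt{8}}}{4}\right)\right) \left(10 - \frac{1}{- \frac{1}{4} - 5}\right) = \left(-1 - \left(\frac{5}{4} - \frac{\sqrt{3 + 2 \sqrt{2}}}{4}\right)\right) \left(10 - \frac{1}{- \frac{21}{4}}\right) = \left(- \frac{9}{4} + \frac{\sqrt{3 + 2 \sqrt{2}}}{4}\right) \left(10 - - \frac{4}{21}\right) = \left(- \frac{9}{4} + \frac{\sqrt{3 + 2 \sqrt{2}}}{4}\right) \left(10 + \frac{4}{21}\right) = \left(- \frac{9}{4} + \frac{\sqrt{3 + 2 \sqrt{2}}}{4}\right) \frac{214}{21} = - \frac{321}{14} + \frac{107 \sqrt{3 + 2 \sqrt{2}}}{42}$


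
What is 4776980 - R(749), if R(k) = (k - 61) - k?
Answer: 4777041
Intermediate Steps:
R(k) = -61 (R(k) = (-61 + k) - k = -61)
4776980 - R(749) = 4776980 - 1*(-61) = 4776980 + 61 = 4777041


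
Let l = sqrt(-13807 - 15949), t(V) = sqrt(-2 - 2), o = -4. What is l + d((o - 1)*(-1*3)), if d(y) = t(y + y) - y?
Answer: -15 + 2*I + 2*I*sqrt(7439) ≈ -15.0 + 174.5*I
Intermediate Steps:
t(V) = 2*I (t(V) = sqrt(-4) = 2*I)
d(y) = -y + 2*I (d(y) = 2*I - y = -y + 2*I)
l = 2*I*sqrt(7439) (l = sqrt(-29756) = 2*I*sqrt(7439) ≈ 172.5*I)
l + d((o - 1)*(-1*3)) = 2*I*sqrt(7439) + (-(-4 - 1)*(-1*3) + 2*I) = 2*I*sqrt(7439) + (-(-5)*(-3) + 2*I) = 2*I*sqrt(7439) + (-1*15 + 2*I) = 2*I*sqrt(7439) + (-15 + 2*I) = -15 + 2*I + 2*I*sqrt(7439)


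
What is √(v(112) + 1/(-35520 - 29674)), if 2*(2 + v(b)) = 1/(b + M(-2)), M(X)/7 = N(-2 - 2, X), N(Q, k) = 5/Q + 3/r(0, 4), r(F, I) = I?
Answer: I*√399361527656462/14147098 ≈ 1.4126*I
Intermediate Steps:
N(Q, k) = ¾ + 5/Q (N(Q, k) = 5/Q + 3/4 = 5/Q + 3*(¼) = 5/Q + ¾ = ¾ + 5/Q)
M(X) = -7/2 (M(X) = 7*(¾ + 5/(-2 - 2)) = 7*(¾ + 5/(-4)) = 7*(¾ + 5*(-¼)) = 7*(¾ - 5/4) = 7*(-½) = -7/2)
v(b) = -2 + 1/(2*(-7/2 + b)) (v(b) = -2 + 1/(2*(b - 7/2)) = -2 + 1/(2*(-7/2 + b)))
√(v(112) + 1/(-35520 - 29674)) = √((15 - 4*112)/(-7 + 2*112) + 1/(-35520 - 29674)) = √((15 - 448)/(-7 + 224) + 1/(-65194)) = √(-433/217 - 1/65194) = √(-28229219/14147098) = I*√399361527656462/14147098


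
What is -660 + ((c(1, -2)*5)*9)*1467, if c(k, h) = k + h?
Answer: -66675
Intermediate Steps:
c(k, h) = h + k
-660 + ((c(1, -2)*5)*9)*1467 = -660 + (((-2 + 1)*5)*9)*1467 = -660 + (-1*5*9)*1467 = -660 - 5*9*1467 = -660 - 45*1467 = -660 - 66015 = -66675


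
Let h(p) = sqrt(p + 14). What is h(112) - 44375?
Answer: -44375 + 3*sqrt(14) ≈ -44364.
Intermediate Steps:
h(p) = sqrt(14 + p)
h(112) - 44375 = sqrt(14 + 112) - 44375 = sqrt(126) - 44375 = 3*sqrt(14) - 44375 = -44375 + 3*sqrt(14)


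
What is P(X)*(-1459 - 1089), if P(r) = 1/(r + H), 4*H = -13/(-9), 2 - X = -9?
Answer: -91728/409 ≈ -224.27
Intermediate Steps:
X = 11 (X = 2 - 1*(-9) = 2 + 9 = 11)
H = 13/36 (H = (-13/(-9))/4 = (-13*(-⅑))/4 = (¼)*(13/9) = 13/36 ≈ 0.36111)
P(r) = 1/(13/36 + r) (P(r) = 1/(r + 13/36) = 1/(13/36 + r))
P(X)*(-1459 - 1089) = (36/(13 + 36*11))*(-1459 - 1089) = (36/(13 + 396))*(-2548) = (36/409)*(-2548) = -91728/409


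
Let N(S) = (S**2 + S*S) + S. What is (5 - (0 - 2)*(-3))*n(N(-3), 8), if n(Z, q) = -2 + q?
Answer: -6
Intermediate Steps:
N(S) = S + 2*S**2 (N(S) = (S**2 + S**2) + S = 2*S**2 + S = S + 2*S**2)
(5 - (0 - 2)*(-3))*n(N(-3), 8) = (5 - (0 - 2)*(-3))*(-2 + 8) = (5 - 1*(-2)*(-3))*6 = (5 + 2*(-3))*6 = (5 - 6)*6 = -1*6 = -6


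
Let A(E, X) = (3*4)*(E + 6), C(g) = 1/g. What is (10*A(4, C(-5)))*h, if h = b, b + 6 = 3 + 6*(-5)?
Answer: -39600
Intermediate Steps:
b = -33 (b = -6 + (3 + 6*(-5)) = -6 + (3 - 30) = -6 - 27 = -33)
h = -33
A(E, X) = 72 + 12*E (A(E, X) = 12*(6 + E) = 72 + 12*E)
(10*A(4, C(-5)))*h = (10*(72 + 12*4))*(-33) = (10*(72 + 48))*(-33) = (10*120)*(-33) = 1200*(-33) = -39600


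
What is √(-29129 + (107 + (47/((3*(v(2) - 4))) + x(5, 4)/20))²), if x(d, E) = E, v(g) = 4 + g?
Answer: I*√14306699/30 ≈ 126.08*I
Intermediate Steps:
√(-29129 + (107 + (47/((3*(v(2) - 4))) + x(5, 4)/20))²) = √(-29129 + (107 + (47/((3*((4 + 2) - 4))) + 4/20))²) = √(-29129 + (107 + (47/((3*(6 - 4))) + 4*(1/20)))²) = √(-29129 + (107 + (47/((3*2)) + ⅕))²) = √(-29129 + (107 + (47/6 + ⅕))²) = √(-29129 + (107 + 241/30)²) = √(-29129 + (3451/30)²) = √(-29129 + 11909401/900) = √(-14306699/900) = I*√14306699/30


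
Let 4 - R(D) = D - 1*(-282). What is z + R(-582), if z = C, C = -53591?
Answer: -53287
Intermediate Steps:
R(D) = -278 - D (R(D) = 4 - (D - 1*(-282)) = 4 - (D + 282) = 4 - (282 + D) = 4 + (-282 - D) = -278 - D)
z = -53591
z + R(-582) = -53591 + (-278 - 1*(-582)) = -53591 + (-278 + 582) = -53591 + 304 = -53287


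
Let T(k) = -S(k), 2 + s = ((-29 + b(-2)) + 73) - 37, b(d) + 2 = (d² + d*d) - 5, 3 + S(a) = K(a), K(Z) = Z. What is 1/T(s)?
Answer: -⅓ ≈ -0.33333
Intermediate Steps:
S(a) = -3 + a
b(d) = -7 + 2*d² (b(d) = -2 + ((d² + d*d) - 5) = -2 + ((d² + d²) - 5) = -2 + (2*d² - 5) = -2 + (-5 + 2*d²) = -7 + 2*d²)
s = 6 (s = -2 + (((-29 + (-7 + 2*(-2)²)) + 73) - 37) = -2 + (((-29 + (-7 + 2*4)) + 73) - 37) = -2 + (((-29 + (-7 + 8)) + 73) - 37) = -2 + (((-29 + 1) + 73) - 37) = -2 + ((-28 + 73) - 37) = -2 + (45 - 37) = -2 + 8 = 6)
T(k) = 3 - k (T(k) = -(-3 + k) = 3 - k)
1/T(s) = 1/(3 - 1*6) = 1/(3 - 6) = 1/(-3) = -⅓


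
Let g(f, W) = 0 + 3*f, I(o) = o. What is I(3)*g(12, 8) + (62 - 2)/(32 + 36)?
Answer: 1851/17 ≈ 108.88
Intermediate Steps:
g(f, W) = 3*f
I(3)*g(12, 8) + (62 - 2)/(32 + 36) = 3*(3*12) + (62 - 2)/(32 + 36) = 3*36 + 60/68 = 108 + 60*(1/68) = 108 + 15/17 = 1851/17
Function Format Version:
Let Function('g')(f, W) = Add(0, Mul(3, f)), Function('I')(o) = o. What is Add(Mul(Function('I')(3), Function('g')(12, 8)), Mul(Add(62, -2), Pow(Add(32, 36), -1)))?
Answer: Rational(1851, 17) ≈ 108.88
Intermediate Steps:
Function('g')(f, W) = Mul(3, f)
Add(Mul(Function('I')(3), Function('g')(12, 8)), Mul(Add(62, -2), Pow(Add(32, 36), -1))) = Add(Mul(3, Mul(3, 12)), Mul(Add(62, -2), Pow(Add(32, 36), -1))) = Add(Mul(3, 36), Mul(60, Pow(68, -1))) = Add(108, Mul(60, Rational(1, 68))) = Add(108, Rational(15, 17)) = Rational(1851, 17)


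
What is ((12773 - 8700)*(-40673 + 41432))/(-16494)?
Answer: -1030469/5498 ≈ -187.43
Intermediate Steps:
((12773 - 8700)*(-40673 + 41432))/(-16494) = (4073*759)*(-1/16494) = 3091407*(-1/16494) = -1030469/5498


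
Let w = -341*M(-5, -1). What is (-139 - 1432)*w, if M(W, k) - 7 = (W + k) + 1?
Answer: 1071422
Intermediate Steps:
M(W, k) = 8 + W + k (M(W, k) = 7 + ((W + k) + 1) = 7 + (1 + W + k) = 8 + W + k)
w = -682 (w = -341*(8 - 5 - 1) = -341*2 = -682)
(-139 - 1432)*w = (-139 - 1432)*(-682) = -1571*(-682) = 1071422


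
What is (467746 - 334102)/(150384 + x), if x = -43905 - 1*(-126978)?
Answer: 6364/11117 ≈ 0.57246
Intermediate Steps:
x = 83073 (x = -43905 + 126978 = 83073)
(467746 - 334102)/(150384 + x) = (467746 - 334102)/(150384 + 83073) = 133644/233457 = 133644*(1/233457) = 6364/11117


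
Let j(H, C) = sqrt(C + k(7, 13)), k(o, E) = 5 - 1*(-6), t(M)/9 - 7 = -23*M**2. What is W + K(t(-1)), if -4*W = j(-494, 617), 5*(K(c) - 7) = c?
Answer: -109/5 - sqrt(157)/2 ≈ -28.065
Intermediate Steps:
t(M) = 63 - 207*M**2 (t(M) = 63 + 9*(-23*M**2) = 63 - 207*M**2)
K(c) = 7 + c/5
k(o, E) = 11 (k(o, E) = 5 + 6 = 11)
j(H, C) = sqrt(11 + C) (j(H, C) = sqrt(C + 11) = sqrt(11 + C))
W = -sqrt(157)/2 (W = -sqrt(11 + 617)/4 = -sqrt(157)/2 ≈ -6.2650)
W + K(t(-1)) = -sqrt(157)/2 + (7 + (63 - 207*(-1)**2)/5) = -sqrt(157)/2 + (7 + (63 - 207*1)/5) = -sqrt(157)/2 + (7 + (63 - 207)/5) = -sqrt(157)/2 + (7 + (1/5)*(-144)) = -sqrt(157)/2 + (7 - 144/5) = -sqrt(157)/2 - 109/5 = -109/5 - sqrt(157)/2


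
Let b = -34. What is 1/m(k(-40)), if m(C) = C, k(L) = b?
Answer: -1/34 ≈ -0.029412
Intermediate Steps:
k(L) = -34
1/m(k(-40)) = 1/(-34) = -1/34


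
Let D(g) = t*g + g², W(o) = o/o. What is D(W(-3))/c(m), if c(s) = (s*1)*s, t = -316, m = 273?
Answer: -5/1183 ≈ -0.0042265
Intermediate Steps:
W(o) = 1
c(s) = s² (c(s) = s*s = s²)
D(g) = g² - 316*g (D(g) = -316*g + g² = g² - 316*g)
D(W(-3))/c(m) = (1*(-316 + 1))/(273²) = (1*(-315))/74529 = -315*1/74529 = -5/1183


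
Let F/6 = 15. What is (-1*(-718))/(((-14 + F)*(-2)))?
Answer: -359/76 ≈ -4.7237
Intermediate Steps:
F = 90 (F = 6*15 = 90)
(-1*(-718))/(((-14 + F)*(-2))) = (-1*(-718))/(((-14 + 90)*(-2))) = 718/((76*(-2))) = 718/(-152) = 718*(-1/152) = -359/76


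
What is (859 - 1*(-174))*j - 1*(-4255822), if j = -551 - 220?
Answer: 3459379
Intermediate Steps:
j = -771
(859 - 1*(-174))*j - 1*(-4255822) = (859 - 1*(-174))*(-771) - 1*(-4255822) = (859 + 174)*(-771) + 4255822 = 1033*(-771) + 4255822 = -796443 + 4255822 = 3459379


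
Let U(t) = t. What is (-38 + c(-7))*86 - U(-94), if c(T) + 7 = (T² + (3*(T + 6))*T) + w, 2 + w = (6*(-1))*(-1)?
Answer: 2588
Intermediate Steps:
w = 4 (w = -2 + (6*(-1))*(-1) = -2 - 6*(-1) = -2 + 6 = 4)
c(T) = -3 + T² + T*(18 + 3*T) (c(T) = -7 + ((T² + (3*(T + 6))*T) + 4) = -7 + ((T² + (3*(6 + T))*T) + 4) = -7 + ((T² + (18 + 3*T)*T) + 4) = -7 + ((T² + T*(18 + 3*T)) + 4) = -7 + (4 + T² + T*(18 + 3*T)) = -3 + T² + T*(18 + 3*T))
(-38 + c(-7))*86 - U(-94) = (-38 + (-3 + 4*(-7)² + 18*(-7)))*86 - 1*(-94) = (-38 + (-3 + 4*49 - 126))*86 + 94 = (-38 + (-3 + 196 - 126))*86 + 94 = (-38 + 67)*86 + 94 = 29*86 + 94 = 2494 + 94 = 2588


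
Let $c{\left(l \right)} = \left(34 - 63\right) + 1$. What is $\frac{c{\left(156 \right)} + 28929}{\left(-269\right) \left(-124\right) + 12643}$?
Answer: $\frac{28901}{45999} \approx 0.6283$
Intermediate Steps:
$c{\left(l \right)} = -28$ ($c{\left(l \right)} = -29 + 1 = -28$)
$\frac{c{\left(156 \right)} + 28929}{\left(-269\right) \left(-124\right) + 12643} = \frac{-28 + 28929}{\left(-269\right) \left(-124\right) + 12643} = \frac{28901}{33356 + 12643} = \frac{28901}{45999}$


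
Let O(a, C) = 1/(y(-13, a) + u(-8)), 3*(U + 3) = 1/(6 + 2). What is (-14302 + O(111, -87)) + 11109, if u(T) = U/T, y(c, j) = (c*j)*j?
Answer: -98194792177/30753145 ≈ -3193.0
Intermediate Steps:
U = -71/24 (U = -3 + 1/(3*(6 + 2)) = -3 + (⅓)/8 = -3 + (⅓)*(⅛) = -3 + 1/24 = -71/24 ≈ -2.9583)
y(c, j) = c*j²
u(T) = -71/(24*T)
O(a, C) = 1/(71/192 - 13*a²) (O(a, C) = 1/(-13*a² - 71/24/(-8)) = 1/(-13*a² - 71/24*(-⅛)) = 1/(-13*a² + 71/192) = 1/(71/192 - 13*a²))
(-14302 + O(111, -87)) + 11109 = (-14302 - 192/(-71 + 2496*111²)) + 11109 = (-14302 - 192/(-71 + 2496*12321)) + 11109 = (-14302 - 192/(-71 + 30753216)) + 11109 = (-14302 - 192/30753145) + 11109 = -439831479982/30753145 + 11109 = -98194792177/30753145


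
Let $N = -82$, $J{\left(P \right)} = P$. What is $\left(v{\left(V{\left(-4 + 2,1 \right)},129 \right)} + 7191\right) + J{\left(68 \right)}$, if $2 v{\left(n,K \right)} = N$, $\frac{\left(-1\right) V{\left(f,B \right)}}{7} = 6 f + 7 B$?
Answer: $7218$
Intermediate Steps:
$V{\left(f,B \right)} = - 49 B - 42 f$ ($V{\left(f,B \right)} = - 7 \left(6 f + 7 B\right) = - 49 B - 42 f$)
$v{\left(n,K \right)} = -41$ ($v{\left(n,K \right)} = \frac{1}{2} \left(-82\right) = -41$)
$\left(v{\left(V{\left(-4 + 2,1 \right)},129 \right)} + 7191\right) + J{\left(68 \right)} = \left(-41 + 7191\right) + 68 = 7150 + 68 = 7218$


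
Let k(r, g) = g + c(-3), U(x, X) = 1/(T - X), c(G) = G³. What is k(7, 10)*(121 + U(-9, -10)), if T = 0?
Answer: -20587/10 ≈ -2058.7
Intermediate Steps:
U(x, X) = -1/X (U(x, X) = 1/(0 - X) = 1/(-X) = -1/X)
k(r, g) = -27 + g (k(r, g) = g + (-3)³ = g - 27 = -27 + g)
k(7, 10)*(121 + U(-9, -10)) = (-27 + 10)*(121 - 1/(-10)) = -17*(121 - 1*(-⅒)) = -17*(121 + ⅒) = -17*1211/10 = -20587/10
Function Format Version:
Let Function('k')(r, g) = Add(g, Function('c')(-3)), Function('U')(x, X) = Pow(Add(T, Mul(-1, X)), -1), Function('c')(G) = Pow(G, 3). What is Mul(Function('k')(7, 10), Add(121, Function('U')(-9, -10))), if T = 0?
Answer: Rational(-20587, 10) ≈ -2058.7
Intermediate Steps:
Function('U')(x, X) = Mul(-1, Pow(X, -1)) (Function('U')(x, X) = Pow(Add(0, Mul(-1, X)), -1) = Pow(Mul(-1, X), -1) = Mul(-1, Pow(X, -1)))
Function('k')(r, g) = Add(-27, g) (Function('k')(r, g) = Add(g, Pow(-3, 3)) = Add(g, -27) = Add(-27, g))
Mul(Function('k')(7, 10), Add(121, Function('U')(-9, -10))) = Mul(Add(-27, 10), Add(121, Mul(-1, Pow(-10, -1)))) = Mul(-17, Add(121, Mul(-1, Rational(-1, 10)))) = Mul(-17, Add(121, Rational(1, 10))) = Mul(-17, Rational(1211, 10)) = Rational(-20587, 10)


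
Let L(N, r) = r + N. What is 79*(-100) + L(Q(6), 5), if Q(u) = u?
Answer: -7889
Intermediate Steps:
L(N, r) = N + r
79*(-100) + L(Q(6), 5) = 79*(-100) + (6 + 5) = -7900 + 11 = -7889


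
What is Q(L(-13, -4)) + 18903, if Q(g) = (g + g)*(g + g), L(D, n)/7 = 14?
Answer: 57319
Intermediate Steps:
L(D, n) = 98 (L(D, n) = 7*14 = 98)
Q(g) = 4*g² (Q(g) = (2*g)*(2*g) = 4*g²)
Q(L(-13, -4)) + 18903 = 4*98² + 18903 = 4*9604 + 18903 = 38416 + 18903 = 57319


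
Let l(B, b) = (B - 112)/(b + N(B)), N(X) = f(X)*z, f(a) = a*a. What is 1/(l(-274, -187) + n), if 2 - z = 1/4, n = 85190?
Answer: 65598/5588293427 ≈ 1.1738e-5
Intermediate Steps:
f(a) = a**2
z = 7/4 (z = 2 - 1/4 = 7/4 ≈ 1.7500)
N(X) = 7*X**2/4 (N(X) = X**2*(7/4) = 7*X**2/4)
l(B, b) = (-112 + B)/(b + 7*B**2/4) (l(B, b) = (B - 112)/(b + 7*B**2/4) = (-112 + B)/(b + 7*B**2/4))
1/(l(-274, -187) + n) = 1/(4*(-112 - 274)/(4*(-187) + 7*(-274)**2) + 85190) = 1/(4*(-386)/(-748 + 7*75076) + 85190) = 1/(4*(-386)/(-748 + 525532) + 85190) = 1/(4*(-386)/524784 + 85190) = 1/(4*(1/524784)*(-386) + 85190) = 1/(-193/65598 + 85190) = 1/(5588293427/65598) = 65598/5588293427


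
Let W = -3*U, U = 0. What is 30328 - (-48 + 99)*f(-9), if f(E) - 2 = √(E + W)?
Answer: 30226 - 153*I ≈ 30226.0 - 153.0*I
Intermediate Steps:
W = 0 (W = -3*0 = 0)
f(E) = 2 + √E (f(E) = 2 + √(E + 0) = 2 + √E)
30328 - (-48 + 99)*f(-9) = 30328 - (-48 + 99)*(2 + √(-9)) = 30328 - 51*(2 + 3*I) = 30328 - (102 + 153*I) = 30328 + (-102 - 153*I) = 30226 - 153*I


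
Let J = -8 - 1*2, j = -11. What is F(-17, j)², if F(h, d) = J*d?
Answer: 12100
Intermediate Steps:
J = -10 (J = -8 - 2 = -10)
F(h, d) = -10*d
F(-17, j)² = (-10*(-11))² = 110² = 12100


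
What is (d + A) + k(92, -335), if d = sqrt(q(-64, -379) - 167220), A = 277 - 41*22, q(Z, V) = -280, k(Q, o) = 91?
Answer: -534 + 50*I*sqrt(67) ≈ -534.0 + 409.27*I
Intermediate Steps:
A = -625 (A = 277 - 902 = -625)
d = 50*I*sqrt(67) (d = sqrt(-280 - 167220) = sqrt(-167500) = 50*I*sqrt(67) ≈ 409.27*I)
(d + A) + k(92, -335) = (50*I*sqrt(67) - 625) + 91 = (-625 + 50*I*sqrt(67)) + 91 = -534 + 50*I*sqrt(67)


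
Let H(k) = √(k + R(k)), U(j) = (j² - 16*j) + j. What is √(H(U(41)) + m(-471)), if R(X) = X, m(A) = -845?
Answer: √(-845 + 2*√533) ≈ 28.264*I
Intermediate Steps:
U(j) = j² - 15*j
H(k) = √2*√k (H(k) = √(k + k) = √(2*k) = √2*√k)
√(H(U(41)) + m(-471)) = √(√2*√(41*(-15 + 41)) - 845) = √(√2*√(41*26) - 845) = √(√2*√1066 - 845) = √(2*√533 - 845) = √(-845 + 2*√533)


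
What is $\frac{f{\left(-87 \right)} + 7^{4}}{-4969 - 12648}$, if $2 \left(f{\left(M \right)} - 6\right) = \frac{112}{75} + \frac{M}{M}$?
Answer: $- \frac{361237}{2642550} \approx -0.1367$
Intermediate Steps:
$f{\left(M \right)} = \frac{1087}{150}$ ($f{\left(M \right)} = 6 + \frac{\frac{112}{75} + \frac{M}{M}}{2} = 6 + \frac{112 \cdot \frac{1}{75} + 1}{2} = 6 + \frac{\frac{112}{75} + 1}{2} = 6 + \frac{1}{2} \cdot \frac{187}{75} = 6 + \frac{187}{150} = \frac{1087}{150}$)
$\frac{f{\left(-87 \right)} + 7^{4}}{-4969 - 12648} = \frac{\frac{1087}{150} + 7^{4}}{-4969 - 12648} = \frac{\frac{1087}{150} + 2401}{-17617} = \frac{361237}{150} \left(- \frac{1}{17617}\right) = - \frac{361237}{2642550}$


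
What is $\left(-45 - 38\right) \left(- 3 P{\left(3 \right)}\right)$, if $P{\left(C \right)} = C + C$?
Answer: $1494$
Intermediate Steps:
$P{\left(C \right)} = 2 C$
$\left(-45 - 38\right) \left(- 3 P{\left(3 \right)}\right) = \left(-45 - 38\right) \left(- 3 \cdot 2 \cdot 3\right) = - 83 \left(\left(-3\right) 6\right) = \left(-83\right) \left(-18\right) = 1494$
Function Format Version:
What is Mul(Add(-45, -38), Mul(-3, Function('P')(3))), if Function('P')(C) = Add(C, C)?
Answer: 1494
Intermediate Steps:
Function('P')(C) = Mul(2, C)
Mul(Add(-45, -38), Mul(-3, Function('P')(3))) = Mul(Add(-45, -38), Mul(-3, Mul(2, 3))) = Mul(-83, Mul(-3, 6)) = Mul(-83, -18) = 1494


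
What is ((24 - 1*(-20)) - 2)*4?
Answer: 168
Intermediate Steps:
((24 - 1*(-20)) - 2)*4 = ((24 + 20) - 2)*4 = (44 - 2)*4 = 42*4 = 168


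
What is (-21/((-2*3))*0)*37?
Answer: 0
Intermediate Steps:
(-21/((-2*3))*0)*37 = (-21/(-6)*0)*37 = (-21*(-⅙)*0)*37 = ((7/2)*0)*37 = 0*37 = 0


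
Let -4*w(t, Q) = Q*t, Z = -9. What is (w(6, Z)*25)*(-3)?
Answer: -2025/2 ≈ -1012.5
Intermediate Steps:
w(t, Q) = -Q*t/4
(w(6, Z)*25)*(-3) = (-¼*(-9)*6*25)*(-3) = ((27/2)*25)*(-3) = (675/2)*(-3) = -2025/2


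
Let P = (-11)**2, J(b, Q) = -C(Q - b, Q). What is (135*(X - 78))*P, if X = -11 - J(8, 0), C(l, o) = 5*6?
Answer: -963765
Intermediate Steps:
C(l, o) = 30
J(b, Q) = -30 (J(b, Q) = -1*30 = -30)
X = 19 (X = -11 - 1*(-30) = -11 + 30 = 19)
P = 121
(135*(X - 78))*P = (135*(19 - 78))*121 = (135*(-59))*121 = -7965*121 = -963765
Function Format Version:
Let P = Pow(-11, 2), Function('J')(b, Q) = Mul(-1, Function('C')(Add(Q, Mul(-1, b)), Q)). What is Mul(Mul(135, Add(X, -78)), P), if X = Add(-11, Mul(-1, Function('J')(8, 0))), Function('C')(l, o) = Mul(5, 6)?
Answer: -963765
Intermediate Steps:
Function('C')(l, o) = 30
Function('J')(b, Q) = -30 (Function('J')(b, Q) = Mul(-1, 30) = -30)
X = 19 (X = Add(-11, Mul(-1, -30)) = Add(-11, 30) = 19)
P = 121
Mul(Mul(135, Add(X, -78)), P) = Mul(Mul(135, Add(19, -78)), 121) = Mul(Mul(135, -59), 121) = Mul(-7965, 121) = -963765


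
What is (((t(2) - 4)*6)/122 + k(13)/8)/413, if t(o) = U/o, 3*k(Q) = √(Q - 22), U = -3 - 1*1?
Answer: -18/25193 + I/3304 ≈ -0.00071448 + 0.00030266*I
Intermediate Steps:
U = -4 (U = -3 - 1 = -4)
k(Q) = √(-22 + Q)/3 (k(Q) = √(Q - 22)/3 = √(-22 + Q)/3)
t(o) = -4/o
(((t(2) - 4)*6)/122 + k(13)/8)/413 = (((-4/2 - 4)*6)/122 + (√(-22 + 13)/3)/8)/413 = (((-4*½ - 4)*6)*(1/122) + (√(-9)/3)*(⅛))*(1/413) = (((-2 - 4)*6)*(1/122) + ((3*I)/3)*(⅛))*(1/413) = (-6*6*(1/122) + I*(⅛))*(1/413) = (-36*1/122 + I/8)*(1/413) = (-18/61 + I/8)*(1/413) = -18/25193 + I/3304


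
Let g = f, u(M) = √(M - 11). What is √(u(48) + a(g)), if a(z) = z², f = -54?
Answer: √(2916 + √37) ≈ 54.056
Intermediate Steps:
u(M) = √(-11 + M)
g = -54
√(u(48) + a(g)) = √(√(-11 + 48) + (-54)²) = √(√37 + 2916) = √(2916 + √37)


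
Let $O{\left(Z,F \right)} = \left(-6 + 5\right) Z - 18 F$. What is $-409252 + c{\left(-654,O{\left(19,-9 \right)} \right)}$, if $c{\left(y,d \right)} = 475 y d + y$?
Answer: $-44832856$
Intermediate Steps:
$O{\left(Z,F \right)} = - Z - 18 F$
$c{\left(y,d \right)} = y + 475 d y$ ($c{\left(y,d \right)} = 475 d y + y = y + 475 d y$)
$-409252 + c{\left(-654,O{\left(19,-9 \right)} \right)} = -409252 - 654 \left(1 + 475 \left(\left(-1\right) 19 - -162\right)\right) = -409252 - 654 \left(1 + 475 \left(-19 + 162\right)\right) = -409252 - 654 \left(1 + 475 \cdot 143\right) = -409252 - 654 \left(1 + 67925\right) = -409252 - 44423604 = -44832856$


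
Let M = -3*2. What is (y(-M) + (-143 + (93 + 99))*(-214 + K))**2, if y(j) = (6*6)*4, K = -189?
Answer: 384277609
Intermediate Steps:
M = -6
y(j) = 144 (y(j) = 36*4 = 144)
(y(-M) + (-143 + (93 + 99))*(-214 + K))**2 = (144 + (-143 + (93 + 99))*(-214 - 189))**2 = (144 + (-143 + 192)*(-403))**2 = (144 + 49*(-403))**2 = (144 - 19747)**2 = (-19603)**2 = 384277609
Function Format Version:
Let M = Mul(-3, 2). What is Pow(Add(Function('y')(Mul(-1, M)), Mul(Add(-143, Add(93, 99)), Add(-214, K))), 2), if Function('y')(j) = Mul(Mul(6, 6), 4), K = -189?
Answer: 384277609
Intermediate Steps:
M = -6
Function('y')(j) = 144 (Function('y')(j) = Mul(36, 4) = 144)
Pow(Add(Function('y')(Mul(-1, M)), Mul(Add(-143, Add(93, 99)), Add(-214, K))), 2) = Pow(Add(144, Mul(Add(-143, Add(93, 99)), Add(-214, -189))), 2) = Pow(Add(144, Mul(Add(-143, 192), -403)), 2) = Pow(Add(144, Mul(49, -403)), 2) = Pow(Add(144, -19747), 2) = Pow(-19603, 2) = 384277609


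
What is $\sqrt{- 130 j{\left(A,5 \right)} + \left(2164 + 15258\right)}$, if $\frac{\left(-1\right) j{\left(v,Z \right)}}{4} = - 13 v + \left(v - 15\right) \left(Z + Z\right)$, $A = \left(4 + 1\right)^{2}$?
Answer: $i \sqrt{99578} \approx 315.56 i$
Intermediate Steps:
$A = 25$ ($A = 5^{2} = 25$)
$j{\left(v,Z \right)} = 52 v - 8 Z \left(-15 + v\right)$ ($j{\left(v,Z \right)} = - 4 \left(- 13 v + \left(v - 15\right) \left(Z + Z\right)\right) = - 4 \left(- 13 v + \left(-15 + v\right) 2 Z\right) = - 4 \left(- 13 v + 2 Z \left(-15 + v\right)\right) = 52 v - 8 Z \left(-15 + v\right)$)
$\sqrt{- 130 j{\left(A,5 \right)} + \left(2164 + 15258\right)} = \sqrt{- 130 \left(52 \cdot 25 + 120 \cdot 5 - 40 \cdot 25\right) + \left(2164 + 15258\right)} = \sqrt{- 130 \left(1300 + 600 - 1000\right) + 17422} = \sqrt{\left(-130\right) 900 + 17422} = \sqrt{-117000 + 17422} = \sqrt{-99578} = i \sqrt{99578}$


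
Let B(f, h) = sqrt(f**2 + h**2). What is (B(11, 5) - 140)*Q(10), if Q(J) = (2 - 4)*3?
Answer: 840 - 6*sqrt(146) ≈ 767.50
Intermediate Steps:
Q(J) = -6 (Q(J) = -2*3 = -6)
(B(11, 5) - 140)*Q(10) = (sqrt(11**2 + 5**2) - 140)*(-6) = (sqrt(121 + 25) - 140)*(-6) = (sqrt(146) - 140)*(-6) = (-140 + sqrt(146))*(-6) = 840 - 6*sqrt(146)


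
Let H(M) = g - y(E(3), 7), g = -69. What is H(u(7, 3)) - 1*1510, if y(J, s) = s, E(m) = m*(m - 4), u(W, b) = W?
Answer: -1586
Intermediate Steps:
E(m) = m*(-4 + m)
H(M) = -76 (H(M) = -69 - 1*7 = -69 - 7 = -76)
H(u(7, 3)) - 1*1510 = -76 - 1*1510 = -76 - 1510 = -1586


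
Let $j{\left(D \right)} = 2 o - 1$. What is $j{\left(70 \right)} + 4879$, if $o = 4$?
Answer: $4886$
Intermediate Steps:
$j{\left(D \right)} = 7$ ($j{\left(D \right)} = 2 \cdot 4 - 1 = 8 - 1 = 7$)
$j{\left(70 \right)} + 4879 = 7 + 4879 = 4886$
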